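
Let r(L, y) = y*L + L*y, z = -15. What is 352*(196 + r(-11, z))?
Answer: 185152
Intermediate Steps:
r(L, y) = 2*L*y (r(L, y) = L*y + L*y = 2*L*y)
352*(196 + r(-11, z)) = 352*(196 + 2*(-11)*(-15)) = 352*(196 + 330) = 352*526 = 185152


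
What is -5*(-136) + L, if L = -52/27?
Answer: 18308/27 ≈ 678.07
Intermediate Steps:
L = -52/27 (L = -52*1/27 = -52/27 ≈ -1.9259)
-5*(-136) + L = -5*(-136) - 52/27 = 680 - 52/27 = 18308/27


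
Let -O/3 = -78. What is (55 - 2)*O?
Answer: 12402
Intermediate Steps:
O = 234 (O = -3*(-78) = 234)
(55 - 2)*O = (55 - 2)*234 = 53*234 = 12402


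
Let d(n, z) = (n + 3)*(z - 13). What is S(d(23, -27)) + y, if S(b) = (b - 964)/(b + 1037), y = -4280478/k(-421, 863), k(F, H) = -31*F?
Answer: 4437590/13051 ≈ 340.02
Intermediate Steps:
d(n, z) = (-13 + z)*(3 + n) (d(n, z) = (3 + n)*(-13 + z) = (-13 + z)*(3 + n))
y = -4280478/13051 (y = -4280478/((-31*(-421))) = -4280478/13051 ≈ -327.98)
S(b) = (-964 + b)/(1037 + b)
S(d(23, -27)) + y = (-964 + (-39 - 13*23 + 3*(-27) + 23*(-27)))/(1037 + (-39 - 13*23 + 3*(-27) + 23*(-27))) - 4280478/13051 = (-964 + (-39 - 299 - 81 - 621))/(1037 + (-39 - 299 - 81 - 621)) - 4280478/13051 = (-964 - 1040)/(1037 - 1040) - 4280478/13051 = -2004/(-3) - 4280478/13051 = -1/3*(-2004) - 4280478/13051 = 668 - 4280478/13051 = 4437590/13051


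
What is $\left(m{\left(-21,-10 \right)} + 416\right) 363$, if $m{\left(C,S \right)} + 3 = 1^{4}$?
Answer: $150282$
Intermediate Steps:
$m{\left(C,S \right)} = -2$ ($m{\left(C,S \right)} = -3 + 1^{4} = -3 + 1 = -2$)
$\left(m{\left(-21,-10 \right)} + 416\right) 363 = \left(-2 + 416\right) 363 = 414 \cdot 363 = 150282$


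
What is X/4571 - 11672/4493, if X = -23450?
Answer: -22673366/2933929 ≈ -7.7280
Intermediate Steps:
X/4571 - 11672/4493 = -23450/4571 - 11672/4493 = -23450*1/4571 - 11672*1/4493 = -3350/653 - 11672/4493 = -22673366/2933929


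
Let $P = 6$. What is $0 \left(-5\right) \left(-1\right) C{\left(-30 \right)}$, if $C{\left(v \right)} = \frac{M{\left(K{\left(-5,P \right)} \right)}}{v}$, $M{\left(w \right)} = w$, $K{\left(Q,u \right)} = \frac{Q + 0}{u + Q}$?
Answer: $0$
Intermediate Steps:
$K{\left(Q,u \right)} = \frac{Q}{Q + u}$
$C{\left(v \right)} = - \frac{5}{v}$ ($C{\left(v \right)} = \frac{\left(-5\right) \frac{1}{-5 + 6}}{v} = \frac{\left(-5\right) 1^{-1}}{v} = \frac{\left(-5\right) 1}{v} = - \frac{5}{v}$)
$0 \left(-5\right) \left(-1\right) C{\left(-30 \right)} = 0 \left(-5\right) \left(-1\right) \left(- \frac{5}{-30}\right) = 0 \left(-1\right) \left(\left(-5\right) \left(- \frac{1}{30}\right)\right) = 0 \cdot \frac{1}{6} = 0$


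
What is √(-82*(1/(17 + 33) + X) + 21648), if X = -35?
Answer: 3*√68101/5 ≈ 156.58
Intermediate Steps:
√(-82*(1/(17 + 33) + X) + 21648) = √(-82*(1/(17 + 33) - 35) + 21648) = √(-82*(1/50 - 35) + 21648) = √(-82*(-1749/50) + 21648) = √(71709/25 + 21648) = √(612909/25) = 3*√68101/5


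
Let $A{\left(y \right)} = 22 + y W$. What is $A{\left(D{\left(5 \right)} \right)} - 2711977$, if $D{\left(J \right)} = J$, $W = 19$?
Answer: $-2711860$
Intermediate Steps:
$A{\left(y \right)} = 22 + 19 y$ ($A{\left(y \right)} = 22 + y 19 = 22 + 19 y$)
$A{\left(D{\left(5 \right)} \right)} - 2711977 = \left(22 + 19 \cdot 5\right) - 2711977 = \left(22 + 95\right) - 2711977 = 117 - 2711977 = -2711860$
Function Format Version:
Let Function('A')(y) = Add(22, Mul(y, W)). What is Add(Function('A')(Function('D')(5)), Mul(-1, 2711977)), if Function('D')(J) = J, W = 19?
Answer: -2711860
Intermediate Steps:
Function('A')(y) = Add(22, Mul(19, y)) (Function('A')(y) = Add(22, Mul(y, 19)) = Add(22, Mul(19, y)))
Add(Function('A')(Function('D')(5)), Mul(-1, 2711977)) = Add(Add(22, Mul(19, 5)), Mul(-1, 2711977)) = Add(Add(22, 95), -2711977) = Add(117, -2711977) = -2711860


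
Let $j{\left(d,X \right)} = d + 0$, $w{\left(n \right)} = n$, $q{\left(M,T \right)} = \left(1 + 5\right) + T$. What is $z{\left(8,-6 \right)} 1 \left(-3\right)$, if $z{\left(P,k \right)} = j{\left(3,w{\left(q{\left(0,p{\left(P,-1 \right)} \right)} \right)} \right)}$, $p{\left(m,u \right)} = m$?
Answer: $-9$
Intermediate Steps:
$q{\left(M,T \right)} = 6 + T$
$j{\left(d,X \right)} = d$
$z{\left(P,k \right)} = 3$
$z{\left(8,-6 \right)} 1 \left(-3\right) = 3 \cdot 1 \left(-3\right) = 3 \left(-3\right) = -9$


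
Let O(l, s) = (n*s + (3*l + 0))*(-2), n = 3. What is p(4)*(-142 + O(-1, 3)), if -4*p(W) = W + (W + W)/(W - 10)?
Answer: 308/3 ≈ 102.67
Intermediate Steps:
p(W) = -W/4 - W/(2*(-10 + W)) (p(W) = -(W + (W + W)/(W - 10))/4 = -(W + (2*W)/(-10 + W))/4 = -(W + 2*W/(-10 + W))/4 = -W/4 - W/(2*(-10 + W)))
O(l, s) = -6*l - 6*s (O(l, s) = (3*s + (3*l + 0))*(-2) = (3*s + 3*l)*(-2) = (3*l + 3*s)*(-2) = -6*l - 6*s)
p(4)*(-142 + O(-1, 3)) = ((¼)*4*(8 - 1*4)/(-10 + 4))*(-142 + (-6*(-1) - 6*3)) = ((¼)*4*(8 - 4)/(-6))*(-142 + (6 - 18)) = ((¼)*4*(-⅙)*4)*(-142 - 12) = -⅔*(-154) = 308/3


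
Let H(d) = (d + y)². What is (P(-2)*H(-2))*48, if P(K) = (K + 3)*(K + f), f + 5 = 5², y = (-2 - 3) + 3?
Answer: 13824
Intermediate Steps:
y = -2 (y = -5 + 3 = -2)
f = 20 (f = -5 + 5² = -5 + 25 = 20)
H(d) = (-2 + d)² (H(d) = (d - 2)² = (-2 + d)²)
P(K) = (3 + K)*(20 + K) (P(K) = (K + 3)*(K + 20) = (3 + K)*(20 + K))
(P(-2)*H(-2))*48 = ((60 + (-2)² + 23*(-2))*(-2 - 2)²)*48 = ((60 + 4 - 46)*(-4)²)*48 = (18*16)*48 = 288*48 = 13824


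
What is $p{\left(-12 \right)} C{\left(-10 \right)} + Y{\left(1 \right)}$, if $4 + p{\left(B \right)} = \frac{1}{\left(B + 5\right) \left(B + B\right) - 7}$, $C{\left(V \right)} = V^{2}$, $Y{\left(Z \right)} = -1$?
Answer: $- \frac{64461}{161} \approx -400.38$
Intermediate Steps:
$p{\left(B \right)} = -4 + \frac{1}{-7 + 2 B \left(5 + B\right)}$ ($p{\left(B \right)} = -4 + \frac{1}{\left(B + 5\right) \left(B + B\right) - 7} = -4 + \frac{1}{\left(5 + B\right) 2 B - 7} = -4 + \frac{1}{2 B \left(5 + B\right) - 7} = -4 + \frac{1}{-7 + 2 B \left(5 + B\right)}$)
$p{\left(-12 \right)} C{\left(-10 \right)} + Y{\left(1 \right)} = \frac{29 - -480 - 8 \left(-12\right)^{2}}{-7 + 2 \left(-12\right)^{2} + 10 \left(-12\right)} \left(-10\right)^{2} - 1 = \frac{29 + 480 - 1152}{-7 + 2 \cdot 144 - 120} \cdot 100 - 1 = \frac{29 + 480 - 1152}{-7 + 288 - 120} \cdot 100 - 1 = \frac{1}{161} \left(-643\right) 100 - 1 = \left(- \frac{643}{161}\right) 100 - 1 = - \frac{64300}{161} - 1 = - \frac{64461}{161}$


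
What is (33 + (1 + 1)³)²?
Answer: 1681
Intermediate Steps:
(33 + (1 + 1)³)² = (33 + 2³)² = (33 + 8)² = 41² = 1681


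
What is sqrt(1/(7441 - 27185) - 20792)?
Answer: I*sqrt(506578285266)/4936 ≈ 144.19*I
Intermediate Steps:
sqrt(1/(7441 - 27185) - 20792) = sqrt(1/(-19744) - 20792) = sqrt(-1/19744 - 20792) = sqrt(-410517249/19744) = I*sqrt(506578285266)/4936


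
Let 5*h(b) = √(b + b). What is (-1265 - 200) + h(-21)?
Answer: -1465 + I*√42/5 ≈ -1465.0 + 1.2961*I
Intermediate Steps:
h(b) = √2*√b/5 (h(b) = √(b + b)/5 = √(2*b)/5 = (√2*√b)/5 = √2*√b/5)
(-1265 - 200) + h(-21) = (-1265 - 200) + √2*√(-21)/5 = -1465 + √2*(I*√21)/5 = -1465 + I*√42/5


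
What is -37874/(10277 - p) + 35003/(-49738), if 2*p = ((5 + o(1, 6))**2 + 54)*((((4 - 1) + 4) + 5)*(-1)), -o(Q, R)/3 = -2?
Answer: -2280255993/563382326 ≈ -4.0474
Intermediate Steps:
o(Q, R) = 6 (o(Q, R) = -3*(-2) = 6)
p = -1050 (p = (((5 + 6)**2 + 54)*((((4 - 1) + 4) + 5)*(-1)))/2 = ((11**2 + 54)*(((3 + 4) + 5)*(-1)))/2 = ((121 + 54)*((7 + 5)*(-1)))/2 = (175*(12*(-1)))/2 = (175*(-12))/2 = (1/2)*(-2100) = -1050)
-37874/(10277 - p) + 35003/(-49738) = -37874/(10277 - 1*(-1050)) + 35003/(-49738) = -37874/(10277 + 1050) + 35003*(-1/49738) = -37874/11327 - 35003/49738 = -2280255993/563382326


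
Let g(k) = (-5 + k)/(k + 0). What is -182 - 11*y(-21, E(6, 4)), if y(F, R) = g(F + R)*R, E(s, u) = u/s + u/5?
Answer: -888946/4395 ≈ -202.26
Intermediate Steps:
E(s, u) = u/5 + u/s (E(s, u) = u/s + u*(⅕) = u/s + u/5 = u/5 + u/s)
g(k) = (-5 + k)/k
y(F, R) = R*(-5 + F + R)/(F + R) (y(F, R) = ((-5 + (F + R))/(F + R))*R = ((-5 + F + R)/(F + R))*R = R*(-5 + F + R)/(F + R))
-182 - 11*y(-21, E(6, 4)) = -182 - 11*((⅕)*4 + 4/6)*(-5 - 21 + ((⅕)*4 + 4/6))/(-21 + ((⅕)*4 + 4/6)) = -182 - 11*(⅘ + 4*(⅙))*(-5 - 21 + (⅘ + 4*(⅙)))/(-21 + (⅘ + 4*(⅙))) = -182 - 11*(⅘ + ⅔)*(-5 - 21 + (⅘ + ⅔))/(-21 + (⅘ + ⅔)) = -182 - 242*(-5 - 21 + 22/15)/(15*(-21 + 22/15)) = -182 - 242*(-368)/(15*(-293/15)*15) = -182 - 242*(-15)*(-368)/(15*293*15) = -182 - 11*8096/4395 = -182 - 89056/4395 = -888946/4395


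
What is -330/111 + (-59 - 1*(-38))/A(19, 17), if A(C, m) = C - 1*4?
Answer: -809/185 ≈ -4.3730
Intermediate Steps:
A(C, m) = -4 + C (A(C, m) = C - 4 = -4 + C)
-330/111 + (-59 - 1*(-38))/A(19, 17) = -330/111 + (-59 - 1*(-38))/(-4 + 19) = -330*1/111 + (-59 + 38)/15 = -110/37 - 21*1/15 = -110/37 - 7/5 = -809/185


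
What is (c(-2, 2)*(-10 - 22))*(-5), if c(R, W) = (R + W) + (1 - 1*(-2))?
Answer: 480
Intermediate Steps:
c(R, W) = 3 + R + W (c(R, W) = (R + W) + (1 + 2) = (R + W) + 3 = 3 + R + W)
(c(-2, 2)*(-10 - 22))*(-5) = ((3 - 2 + 2)*(-10 - 22))*(-5) = (3*(-32))*(-5) = -96*(-5) = 480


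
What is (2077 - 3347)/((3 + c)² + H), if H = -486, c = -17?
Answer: 127/29 ≈ 4.3793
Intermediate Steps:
(2077 - 3347)/((3 + c)² + H) = (2077 - 3347)/((3 - 17)² - 486) = -1270/((-14)² - 486) = -1270/(196 - 486) = -1270/(-290) = -1270*(-1/290) = 127/29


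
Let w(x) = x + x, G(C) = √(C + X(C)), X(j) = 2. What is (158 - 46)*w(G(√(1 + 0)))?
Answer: 224*√3 ≈ 387.98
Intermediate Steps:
G(C) = √(2 + C) (G(C) = √(C + 2) = √(2 + C))
w(x) = 2*x
(158 - 46)*w(G(√(1 + 0))) = (158 - 46)*(2*√(2 + √(1 + 0))) = 112*(2*√(2 + √1)) = 112*(2*√(2 + 1)) = 112*(2*√3) = 224*√3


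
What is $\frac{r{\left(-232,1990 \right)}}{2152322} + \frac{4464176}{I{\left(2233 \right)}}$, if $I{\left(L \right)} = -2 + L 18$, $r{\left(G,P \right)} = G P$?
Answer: $\frac{10333823679}{93217808} \approx 110.86$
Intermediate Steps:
$I{\left(L \right)} = -2 + 18 L$
$\frac{r{\left(-232,1990 \right)}}{2152322} + \frac{4464176}{I{\left(2233 \right)}} = \frac{\left(-232\right) 1990}{2152322} + \frac{4464176}{-2 + 18 \cdot 2233} = \left(-461680\right) \frac{1}{2152322} + \frac{4464176}{-2 + 40194} = - \frac{7960}{37109} + \frac{4464176}{40192} = - \frac{7960}{37109} + 4464176 \cdot \frac{1}{40192} = - \frac{7960}{37109} + \frac{279011}{2512} = \frac{10333823679}{93217808}$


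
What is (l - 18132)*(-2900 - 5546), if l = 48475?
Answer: -256276978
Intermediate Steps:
(l - 18132)*(-2900 - 5546) = (48475 - 18132)*(-2900 - 5546) = 30343*(-8446) = -256276978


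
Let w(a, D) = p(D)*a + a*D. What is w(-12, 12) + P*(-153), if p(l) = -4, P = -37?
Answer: 5565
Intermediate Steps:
w(a, D) = -4*a + D*a (w(a, D) = -4*a + a*D = -4*a + D*a)
w(-12, 12) + P*(-153) = -12*(-4 + 12) - 37*(-153) = -12*8 + 5661 = -96 + 5661 = 5565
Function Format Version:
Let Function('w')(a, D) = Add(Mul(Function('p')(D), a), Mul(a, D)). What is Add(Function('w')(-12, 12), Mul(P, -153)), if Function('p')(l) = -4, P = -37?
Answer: 5565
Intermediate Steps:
Function('w')(a, D) = Add(Mul(-4, a), Mul(D, a)) (Function('w')(a, D) = Add(Mul(-4, a), Mul(a, D)) = Add(Mul(-4, a), Mul(D, a)))
Add(Function('w')(-12, 12), Mul(P, -153)) = Add(Mul(-12, Add(-4, 12)), Mul(-37, -153)) = Add(Mul(-12, 8), 5661) = Add(-96, 5661) = 5565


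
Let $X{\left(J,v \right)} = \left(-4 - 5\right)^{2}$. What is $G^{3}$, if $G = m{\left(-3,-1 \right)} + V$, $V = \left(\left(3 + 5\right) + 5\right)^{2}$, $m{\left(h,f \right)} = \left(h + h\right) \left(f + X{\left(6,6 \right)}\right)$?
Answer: $-30080231$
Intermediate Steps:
$X{\left(J,v \right)} = 81$ ($X{\left(J,v \right)} = \left(-9\right)^{2} = 81$)
$m{\left(h,f \right)} = 2 h \left(81 + f\right)$ ($m{\left(h,f \right)} = \left(h + h\right) \left(f + 81\right) = 2 h \left(81 + f\right)$)
$V = 169$ ($V = \left(8 + 5\right)^{2} = 13^{2} = 169$)
$G = -311$ ($G = 2 \left(-3\right) \left(81 - 1\right) + 169 = 2 \left(-3\right) 80 + 169 = -480 + 169 = -311$)
$G^{3} = \left(-311\right)^{3} = -30080231$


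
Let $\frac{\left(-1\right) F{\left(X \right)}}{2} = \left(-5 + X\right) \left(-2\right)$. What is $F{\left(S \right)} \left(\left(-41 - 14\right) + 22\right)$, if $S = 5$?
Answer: $0$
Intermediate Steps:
$F{\left(X \right)} = -20 + 4 X$ ($F{\left(X \right)} = - 2 \left(-5 + X\right) \left(-2\right) = - 2 \left(10 - 2 X\right) = -20 + 4 X$)
$F{\left(S \right)} \left(\left(-41 - 14\right) + 22\right) = \left(-20 + 4 \cdot 5\right) \left(\left(-41 - 14\right) + 22\right) = \left(-20 + 20\right) \left(-55 + 22\right) = 0 \left(-33\right) = 0$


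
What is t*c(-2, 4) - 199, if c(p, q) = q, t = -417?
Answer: -1867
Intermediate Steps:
t*c(-2, 4) - 199 = -417*4 - 199 = -1668 - 199 = -1867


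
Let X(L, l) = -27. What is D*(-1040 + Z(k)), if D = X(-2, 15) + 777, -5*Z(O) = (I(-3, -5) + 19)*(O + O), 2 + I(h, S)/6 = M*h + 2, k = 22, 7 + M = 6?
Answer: -1024200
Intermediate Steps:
M = -1 (M = -7 + 6 = -1)
I(h, S) = -6*h (I(h, S) = -12 + 6*(-h + 2) = -12 + 6*(2 - h) = -12 + (12 - 6*h) = -6*h)
Z(O) = -74*O/5 (Z(O) = -(-6*(-3) + 19)*(O + O)/5 = -(18 + 19)*2*O/5 = -37*2*O/5 = -74*O/5)
D = 750 (D = -27 + 777 = 750)
D*(-1040 + Z(k)) = 750*(-1040 - 74/5*22) = 750*(-1040 - 1628/5) = 750*(-6828/5) = -1024200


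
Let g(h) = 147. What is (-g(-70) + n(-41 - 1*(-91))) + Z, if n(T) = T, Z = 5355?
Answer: 5258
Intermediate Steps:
(-g(-70) + n(-41 - 1*(-91))) + Z = (-1*147 + (-41 - 1*(-91))) + 5355 = (-147 + (-41 + 91)) + 5355 = (-147 + 50) + 5355 = -97 + 5355 = 5258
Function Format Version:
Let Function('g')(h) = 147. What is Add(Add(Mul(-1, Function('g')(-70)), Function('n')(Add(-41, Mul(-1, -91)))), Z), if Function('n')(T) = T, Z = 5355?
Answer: 5258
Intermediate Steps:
Add(Add(Mul(-1, Function('g')(-70)), Function('n')(Add(-41, Mul(-1, -91)))), Z) = Add(Add(Mul(-1, 147), Add(-41, Mul(-1, -91))), 5355) = Add(Add(-147, Add(-41, 91)), 5355) = Add(Add(-147, 50), 5355) = Add(-97, 5355) = 5258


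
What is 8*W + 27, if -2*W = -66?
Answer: 291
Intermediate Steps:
W = 33 (W = -½*(-66) = 33)
8*W + 27 = 8*33 + 27 = 264 + 27 = 291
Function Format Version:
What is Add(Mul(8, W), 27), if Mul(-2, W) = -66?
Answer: 291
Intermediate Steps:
W = 33 (W = Mul(Rational(-1, 2), -66) = 33)
Add(Mul(8, W), 27) = Add(Mul(8, 33), 27) = Add(264, 27) = 291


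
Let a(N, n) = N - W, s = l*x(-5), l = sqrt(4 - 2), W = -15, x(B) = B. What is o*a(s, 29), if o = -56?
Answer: -840 + 280*sqrt(2) ≈ -444.02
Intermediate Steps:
l = sqrt(2) ≈ 1.4142
s = -5*sqrt(2) (s = sqrt(2)*(-5) = -5*sqrt(2) ≈ -7.0711)
a(N, n) = 15 + N (a(N, n) = N - 1*(-15) = N + 15 = 15 + N)
o*a(s, 29) = -56*(15 - 5*sqrt(2)) = -840 + 280*sqrt(2)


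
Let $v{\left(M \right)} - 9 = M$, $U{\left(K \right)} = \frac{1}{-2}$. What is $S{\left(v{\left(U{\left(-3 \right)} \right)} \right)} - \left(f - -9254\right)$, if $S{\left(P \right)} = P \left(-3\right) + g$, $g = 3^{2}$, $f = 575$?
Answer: $- \frac{19691}{2} \approx -9845.5$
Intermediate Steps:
$g = 9$
$U{\left(K \right)} = - \frac{1}{2}$
$v{\left(M \right)} = 9 + M$
$S{\left(P \right)} = 9 - 3 P$ ($S{\left(P \right)} = P \left(-3\right) + 9 = - 3 P + 9 = 9 - 3 P$)
$S{\left(v{\left(U{\left(-3 \right)} \right)} \right)} - \left(f - -9254\right) = \left(9 - 3 \left(9 - \frac{1}{2}\right)\right) - \left(575 - -9254\right) = \left(9 - \frac{51}{2}\right) - \left(575 + 9254\right) = \left(9 - \frac{51}{2}\right) - 9829 = - \frac{33}{2} - 9829 = - \frac{19691}{2}$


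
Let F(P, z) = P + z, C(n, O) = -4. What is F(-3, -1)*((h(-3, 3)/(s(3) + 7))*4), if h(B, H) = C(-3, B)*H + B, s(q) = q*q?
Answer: 15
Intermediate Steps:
s(q) = q²
h(B, H) = B - 4*H (h(B, H) = -4*H + B = B - 4*H)
F(-3, -1)*((h(-3, 3)/(s(3) + 7))*4) = (-3 - 1)*(((-3 - 4*3)/(3² + 7))*4) = -4*(-3 - 12)/(9 + 7)*4 = -4*-15/16*4 = -4*(1/16)*(-15)*4 = -(-15)*4/4 = -4*(-15/4) = 15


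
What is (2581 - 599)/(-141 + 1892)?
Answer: 1982/1751 ≈ 1.1319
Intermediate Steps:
(2581 - 599)/(-141 + 1892) = 1982/1751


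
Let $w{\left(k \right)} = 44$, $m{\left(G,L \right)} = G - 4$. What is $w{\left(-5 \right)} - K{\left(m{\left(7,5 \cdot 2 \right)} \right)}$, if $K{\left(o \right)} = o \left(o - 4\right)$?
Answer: $47$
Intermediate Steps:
$m{\left(G,L \right)} = -4 + G$
$K{\left(o \right)} = o \left(-4 + o\right)$
$w{\left(-5 \right)} - K{\left(m{\left(7,5 \cdot 2 \right)} \right)} = 44 - \left(-4 + 7\right) \left(-4 + \left(-4 + 7\right)\right) = 44 - 3 \left(-4 + 3\right) = 44 - 3 \left(-1\right) = 44 - -3 = 44 + 3 = 47$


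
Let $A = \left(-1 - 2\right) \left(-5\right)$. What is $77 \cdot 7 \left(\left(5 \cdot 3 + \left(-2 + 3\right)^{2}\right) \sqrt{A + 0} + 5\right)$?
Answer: $2695 + 8624 \sqrt{15} \approx 36096.0$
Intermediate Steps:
$A = 15$ ($A = \left(-3\right) \left(-5\right) = 15$)
$77 \cdot 7 \left(\left(5 \cdot 3 + \left(-2 + 3\right)^{2}\right) \sqrt{A + 0} + 5\right) = 77 \cdot 7 \left(\left(5 \cdot 3 + \left(-2 + 3\right)^{2}\right) \sqrt{15 + 0} + 5\right) = 539 \left(\left(15 + 1^{2}\right) \sqrt{15} + 5\right) = 539 \left(\left(15 + 1\right) \sqrt{15} + 5\right) = 539 \left(16 \sqrt{15} + 5\right) = 539 \left(5 + 16 \sqrt{15}\right) = 2695 + 8624 \sqrt{15}$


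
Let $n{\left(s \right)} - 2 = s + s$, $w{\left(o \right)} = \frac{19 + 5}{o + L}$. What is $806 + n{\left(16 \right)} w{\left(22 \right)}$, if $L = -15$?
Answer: $\frac{6458}{7} \approx 922.57$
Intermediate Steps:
$w{\left(o \right)} = \frac{24}{-15 + o}$ ($w{\left(o \right)} = \frac{19 + 5}{o - 15} = \frac{24}{-15 + o}$)
$n{\left(s \right)} = 2 + 2 s$ ($n{\left(s \right)} = 2 + \left(s + s\right) = 2 + 2 s$)
$806 + n{\left(16 \right)} w{\left(22 \right)} = 806 + \left(2 + 2 \cdot 16\right) \frac{24}{-15 + 22} = 806 + \left(2 + 32\right) \frac{24}{7} = 806 + 34 \cdot 24 \cdot \frac{1}{7} = 806 + 34 \cdot \frac{24}{7} = 806 + \frac{816}{7} = \frac{6458}{7}$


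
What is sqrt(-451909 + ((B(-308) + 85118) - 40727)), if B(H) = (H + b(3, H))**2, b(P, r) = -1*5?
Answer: I*sqrt(309549) ≈ 556.37*I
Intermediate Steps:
b(P, r) = -5
B(H) = (-5 + H)**2 (B(H) = (H - 5)**2 = (-5 + H)**2)
sqrt(-451909 + ((B(-308) + 85118) - 40727)) = sqrt(-451909 + (((-5 - 308)**2 + 85118) - 40727)) = sqrt(-451909 + (((-313)**2 + 85118) - 40727)) = sqrt(-451909 + ((97969 + 85118) - 40727)) = sqrt(-451909 + (183087 - 40727)) = sqrt(-451909 + 142360) = sqrt(-309549) = I*sqrt(309549)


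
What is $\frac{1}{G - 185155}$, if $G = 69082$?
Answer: $- \frac{1}{116073} \approx -8.6153 \cdot 10^{-6}$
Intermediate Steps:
$\frac{1}{G - 185155} = \frac{1}{69082 - 185155} = \frac{1}{-116073} = - \frac{1}{116073}$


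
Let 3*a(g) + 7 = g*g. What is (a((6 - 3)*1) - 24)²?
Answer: 4900/9 ≈ 544.44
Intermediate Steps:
a(g) = -7/3 + g²/3 (a(g) = -7/3 + (g*g)/3 = -7/3 + g²/3)
(a((6 - 3)*1) - 24)² = ((-7/3 + ((6 - 3)*1)²/3) - 24)² = ((-7/3 + (3*1)²/3) - 24)² = ((-7/3 + (⅓)*3²) - 24)² = ((-7/3 + (⅓)*9) - 24)² = ((-7/3 + 3) - 24)² = (⅔ - 24)² = (-70/3)² = 4900/9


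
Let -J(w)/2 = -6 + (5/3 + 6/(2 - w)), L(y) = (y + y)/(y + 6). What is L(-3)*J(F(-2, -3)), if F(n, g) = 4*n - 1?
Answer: -500/33 ≈ -15.152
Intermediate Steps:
F(n, g) = -1 + 4*n
L(y) = 2*y/(6 + y) (L(y) = (2*y)/(6 + y) = 2*y/(6 + y))
J(w) = 26/3 - 12/(2 - w) (J(w) = -2*(-6 + (5/3 + 6/(2 - w))) = -2*(-13/3 + 6/(2 - w)) = 26/3 - 12/(2 - w))
L(-3)*J(F(-2, -3)) = (2*(-3)/(6 - 3))*(2*(-8 + 13*(-1 + 4*(-2)))/(3*(-2 + (-1 + 4*(-2))))) = (2*(-3)/3)*(2*(-8 + 13*(-1 - 8))/(3*(-2 + (-1 - 8)))) = (2*(-3)*(⅓))*(2*(-8 + 13*(-9))/(3*(-2 - 9))) = -4*(-8 - 117)/(3*(-11)) = -4*(-1)*(-125)/(3*11) = -2*250/33 = -500/33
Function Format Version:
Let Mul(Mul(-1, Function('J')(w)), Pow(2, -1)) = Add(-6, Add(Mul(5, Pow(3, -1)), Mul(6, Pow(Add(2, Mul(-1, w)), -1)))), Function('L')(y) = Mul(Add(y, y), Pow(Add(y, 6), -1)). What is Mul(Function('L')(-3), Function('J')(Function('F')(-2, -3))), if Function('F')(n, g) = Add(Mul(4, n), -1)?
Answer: Rational(-500, 33) ≈ -15.152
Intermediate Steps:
Function('F')(n, g) = Add(-1, Mul(4, n))
Function('L')(y) = Mul(2, y, Pow(Add(6, y), -1)) (Function('L')(y) = Mul(Mul(2, y), Pow(Add(6, y), -1)) = Mul(2, y, Pow(Add(6, y), -1)))
Function('J')(w) = Add(Rational(26, 3), Mul(-12, Pow(Add(2, Mul(-1, w)), -1))) (Function('J')(w) = Mul(-2, Add(-6, Add(Mul(5, Pow(3, -1)), Mul(6, Pow(Add(2, Mul(-1, w)), -1))))) = Mul(-2, Add(-6, Add(Mul(5, Rational(1, 3)), Mul(6, Pow(Add(2, Mul(-1, w)), -1))))) = Mul(-2, Add(-6, Add(Rational(5, 3), Mul(6, Pow(Add(2, Mul(-1, w)), -1))))) = Mul(-2, Add(Rational(-13, 3), Mul(6, Pow(Add(2, Mul(-1, w)), -1)))) = Add(Rational(26, 3), Mul(-12, Pow(Add(2, Mul(-1, w)), -1))))
Mul(Function('L')(-3), Function('J')(Function('F')(-2, -3))) = Mul(Mul(2, -3, Pow(Add(6, -3), -1)), Mul(Rational(2, 3), Pow(Add(-2, Add(-1, Mul(4, -2))), -1), Add(-8, Mul(13, Add(-1, Mul(4, -2)))))) = Mul(Mul(2, -3, Pow(3, -1)), Mul(Rational(2, 3), Pow(Add(-2, Add(-1, -8)), -1), Add(-8, Mul(13, Add(-1, -8))))) = Mul(Mul(2, -3, Rational(1, 3)), Mul(Rational(2, 3), Pow(Add(-2, -9), -1), Add(-8, Mul(13, -9)))) = Mul(-2, Mul(Rational(2, 3), Pow(-11, -1), Add(-8, -117))) = Mul(-2, Mul(Rational(2, 3), Rational(-1, 11), -125)) = Mul(-2, Rational(250, 33)) = Rational(-500, 33)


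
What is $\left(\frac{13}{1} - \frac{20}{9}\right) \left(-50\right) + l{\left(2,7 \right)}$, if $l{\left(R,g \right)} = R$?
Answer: $- \frac{4832}{9} \approx -536.89$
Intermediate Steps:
$\left(\frac{13}{1} - \frac{20}{9}\right) \left(-50\right) + l{\left(2,7 \right)} = \left(\frac{13}{1} - \frac{20}{9}\right) \left(-50\right) + 2 = \left(13 \cdot 1 - \frac{20}{9}\right) \left(-50\right) + 2 = \left(13 - \frac{20}{9}\right) \left(-50\right) + 2 = \frac{97}{9} \left(-50\right) + 2 = - \frac{4850}{9} + 2 = - \frac{4832}{9}$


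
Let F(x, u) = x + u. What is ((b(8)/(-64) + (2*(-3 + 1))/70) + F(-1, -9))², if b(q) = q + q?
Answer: 2082249/19600 ≈ 106.24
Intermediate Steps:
b(q) = 2*q
F(x, u) = u + x
((b(8)/(-64) + (2*(-3 + 1))/70) + F(-1, -9))² = (((2*8)/(-64) + (2*(-3 + 1))/70) + (-9 - 1))² = ((16*(-1/64) + (2*(-2))*(1/70)) - 10)² = ((-¼ - 4*1/70) - 10)² = ((-¼ - 2/35) - 10)² = (-43/140 - 10)² = (-1443/140)² = 2082249/19600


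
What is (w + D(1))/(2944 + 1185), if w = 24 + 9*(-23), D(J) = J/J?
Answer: -182/4129 ≈ -0.044078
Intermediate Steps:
D(J) = 1
w = -183 (w = 24 - 207 = -183)
(w + D(1))/(2944 + 1185) = (-183 + 1)/(2944 + 1185) = -182/4129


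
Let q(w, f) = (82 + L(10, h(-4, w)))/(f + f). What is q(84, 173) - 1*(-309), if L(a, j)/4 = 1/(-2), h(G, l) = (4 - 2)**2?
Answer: 53497/173 ≈ 309.23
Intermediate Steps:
h(G, l) = 4 (h(G, l) = 2**2 = 4)
L(a, j) = -2 (L(a, j) = 4/(-2) = 4*(-1/2) = -2)
q(w, f) = 40/f (q(w, f) = (82 - 2)/(f + f) = 80/((2*f)) = 80*(1/(2*f)) = 40/f)
q(84, 173) - 1*(-309) = 40/173 - 1*(-309) = 40*(1/173) + 309 = 40/173 + 309 = 53497/173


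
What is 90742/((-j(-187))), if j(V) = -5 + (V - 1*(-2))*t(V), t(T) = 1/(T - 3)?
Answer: 3448196/153 ≈ 22537.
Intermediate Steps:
t(T) = 1/(-3 + T)
j(V) = -5 + (2 + V)/(-3 + V) (j(V) = -5 + (V - 1*(-2))/(-3 + V) = -5 + (V + 2)/(-3 + V) = -5 + (2 + V)/(-3 + V))
90742/((-j(-187))) = 90742/((-(17 - 4*(-187))/(-3 - 187))) = 90742/((-(17 + 748)/(-190))) = 90742/((-(-1)*765/190)) = 90742/((-1*(-153/38))) = 90742/(153/38) = 90742*(38/153) = 3448196/153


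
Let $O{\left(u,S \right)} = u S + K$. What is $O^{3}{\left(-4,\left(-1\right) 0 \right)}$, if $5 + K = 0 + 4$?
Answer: $-1$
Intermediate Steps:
$K = -1$ ($K = -5 + \left(0 + 4\right) = -5 + 4 = -1$)
$O{\left(u,S \right)} = -1 + S u$ ($O{\left(u,S \right)} = u S - 1 = S u - 1 = -1 + S u$)
$O^{3}{\left(-4,\left(-1\right) 0 \right)} = \left(-1 + \left(-1\right) 0 \left(-4\right)\right)^{3} = \left(-1 + 0 \left(-4\right)\right)^{3} = \left(-1 + 0\right)^{3} = \left(-1\right)^{3} = -1$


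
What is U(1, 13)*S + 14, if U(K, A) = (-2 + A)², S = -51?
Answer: -6157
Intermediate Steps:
U(1, 13)*S + 14 = (-2 + 13)²*(-51) + 14 = 11²*(-51) + 14 = 121*(-51) + 14 = -6171 + 14 = -6157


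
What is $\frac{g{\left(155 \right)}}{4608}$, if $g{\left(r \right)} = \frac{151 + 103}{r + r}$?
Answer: $\frac{127}{714240} \approx 0.00017781$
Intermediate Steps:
$g{\left(r \right)} = \frac{127}{r}$ ($g{\left(r \right)} = \frac{254}{2 r} = 254 \frac{1}{2 r} = \frac{127}{r}$)
$\frac{g{\left(155 \right)}}{4608} = \frac{127 \cdot \frac{1}{155}}{4608} = 127 \cdot \frac{1}{155} \cdot \frac{1}{4608} = \frac{127}{155} \cdot \frac{1}{4608} = \frac{127}{714240}$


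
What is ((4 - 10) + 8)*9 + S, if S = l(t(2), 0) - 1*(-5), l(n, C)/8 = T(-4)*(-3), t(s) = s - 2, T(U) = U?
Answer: 119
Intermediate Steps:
t(s) = -2 + s
l(n, C) = 96 (l(n, C) = 8*(-4*(-3)) = 8*12 = 96)
S = 101 (S = 96 - 1*(-5) = 96 + 5 = 101)
((4 - 10) + 8)*9 + S = ((4 - 10) + 8)*9 + 101 = (-6 + 8)*9 + 101 = 2*9 + 101 = 18 + 101 = 119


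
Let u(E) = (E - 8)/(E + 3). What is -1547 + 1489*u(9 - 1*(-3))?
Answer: -17249/15 ≈ -1149.9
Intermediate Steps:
u(E) = (-8 + E)/(3 + E)
-1547 + 1489*u(9 - 1*(-3)) = -1547 + 1489*((-8 + (9 - 1*(-3)))/(3 + (9 - 1*(-3)))) = -1547 + 1489*((-8 + (9 + 3))/(3 + (9 + 3))) = -1547 + 1489*((-8 + 12)/(3 + 12)) = -1547 + 1489*(4/15) = -1547 + 5956/15 = -17249/15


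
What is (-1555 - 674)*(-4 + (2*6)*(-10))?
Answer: 276396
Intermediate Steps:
(-1555 - 674)*(-4 + (2*6)*(-10)) = -2229*(-4 + 12*(-10)) = -2229*(-4 - 120) = -2229*(-124) = 276396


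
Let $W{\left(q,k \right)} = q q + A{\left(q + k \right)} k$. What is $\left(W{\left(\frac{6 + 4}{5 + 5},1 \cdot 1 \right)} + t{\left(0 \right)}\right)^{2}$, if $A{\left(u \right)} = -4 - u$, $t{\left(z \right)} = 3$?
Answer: $4$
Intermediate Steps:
$W{\left(q,k \right)} = q^{2} + k \left(-4 - k - q\right)$ ($W{\left(q,k \right)} = q q + \left(-4 - \left(q + k\right)\right) k = q^{2} + \left(-4 - \left(k + q\right)\right) k = q^{2} + \left(-4 - k - q\right) k = q^{2} + k \left(-4 - k - q\right)$)
$\left(W{\left(\frac{6 + 4}{5 + 5},1 \cdot 1 \right)} + t{\left(0 \right)}\right)^{2} = \left(\left(\left(\frac{6 + 4}{5 + 5}\right)^{2} - 1 \cdot 1 \left(4 + 1 \cdot 1 + \frac{6 + 4}{5 + 5}\right)\right) + 3\right)^{2} = \left(\left(\left(\frac{10}{10}\right)^{2} - 1 \left(4 + 1 + \frac{10}{10}\right)\right) + 3\right)^{2} = \left(\left(\left(10 \cdot \frac{1}{10}\right)^{2} - 1 \left(4 + 1 + 10 \cdot \frac{1}{10}\right)\right) + 3\right)^{2} = \left(\left(1^{2} - 1 \left(4 + 1 + 1\right)\right) + 3\right)^{2} = \left(\left(1 - 1 \cdot 6\right) + 3\right)^{2} = \left(\left(1 - 6\right) + 3\right)^{2} = \left(-5 + 3\right)^{2} = \left(-2\right)^{2} = 4$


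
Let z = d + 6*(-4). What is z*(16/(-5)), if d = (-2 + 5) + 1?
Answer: 64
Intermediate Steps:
d = 4 (d = 3 + 1 = 4)
z = -20 (z = 4 + 6*(-4) = 4 - 24 = -20)
z*(16/(-5)) = -320/(-5) = -320*(-1)/5 = -20*(-16/5) = 64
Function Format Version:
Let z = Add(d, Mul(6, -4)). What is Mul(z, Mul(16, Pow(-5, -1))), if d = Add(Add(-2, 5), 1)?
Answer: 64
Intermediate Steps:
d = 4 (d = Add(3, 1) = 4)
z = -20 (z = Add(4, Mul(6, -4)) = Add(4, -24) = -20)
Mul(z, Mul(16, Pow(-5, -1))) = Mul(-20, Mul(16, Pow(-5, -1))) = Mul(-20, Mul(16, Rational(-1, 5))) = Mul(-20, Rational(-16, 5)) = 64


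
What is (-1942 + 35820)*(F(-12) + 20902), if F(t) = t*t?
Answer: 712996388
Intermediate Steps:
F(t) = t²
(-1942 + 35820)*(F(-12) + 20902) = (-1942 + 35820)*((-12)² + 20902) = 33878*(144 + 20902) = 33878*21046 = 712996388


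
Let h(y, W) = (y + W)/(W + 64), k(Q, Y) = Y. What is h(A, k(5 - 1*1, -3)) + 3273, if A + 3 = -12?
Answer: 199635/61 ≈ 3272.7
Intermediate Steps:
A = -15 (A = -3 - 12 = -15)
h(y, W) = (W + y)/(64 + W)
h(A, k(5 - 1*1, -3)) + 3273 = (-3 - 15)/(64 - 3) + 3273 = -18/61 + 3273 = 199635/61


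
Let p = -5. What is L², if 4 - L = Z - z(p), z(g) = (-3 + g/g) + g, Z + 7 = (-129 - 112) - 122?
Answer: 134689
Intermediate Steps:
Z = -370 (Z = -7 + ((-129 - 112) - 122) = -7 + (-241 - 122) = -7 - 363 = -370)
z(g) = -2 + g (z(g) = (-3 + 1) + g = -2 + g)
L = 367 (L = 4 - (-370 - (-2 - 5)) = 4 - (-370 - 1*(-7)) = 4 - (-370 + 7) = 4 - 1*(-363) = 4 + 363 = 367)
L² = 367² = 134689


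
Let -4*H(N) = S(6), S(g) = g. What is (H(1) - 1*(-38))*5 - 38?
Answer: 289/2 ≈ 144.50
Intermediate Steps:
H(N) = -3/2 (H(N) = -¼*6 = -3/2)
(H(1) - 1*(-38))*5 - 38 = (-3/2 - 1*(-38))*5 - 38 = (-3/2 + 38)*5 - 38 = (73/2)*5 - 38 = 365/2 - 38 = 289/2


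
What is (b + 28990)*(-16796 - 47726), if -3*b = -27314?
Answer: -7373832248/3 ≈ -2.4579e+9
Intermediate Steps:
b = 27314/3 (b = -1/3*(-27314) = 27314/3 ≈ 9104.7)
(b + 28990)*(-16796 - 47726) = (27314/3 + 28990)*(-16796 - 47726) = (114284/3)*(-64522) = -7373832248/3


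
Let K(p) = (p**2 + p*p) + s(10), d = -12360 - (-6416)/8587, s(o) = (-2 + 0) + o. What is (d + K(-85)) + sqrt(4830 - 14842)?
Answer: 18021942/8587 + 2*I*sqrt(2503) ≈ 2098.7 + 100.06*I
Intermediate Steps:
s(o) = -2 + o
d = -106128904/8587 (d = -12360 - (-6416)/8587 = -12360 - 1*(-6416/8587) = -12360 + 6416/8587 = -106128904/8587 ≈ -12359.)
K(p) = 8 + 2*p**2 (K(p) = (p**2 + p*p) + (-2 + 10) = (p**2 + p**2) + 8 = 2*p**2 + 8 = 8 + 2*p**2)
(d + K(-85)) + sqrt(4830 - 14842) = (-106128904/8587 + (8 + 2*(-85)**2)) + sqrt(4830 - 14842) = (-106128904/8587 + (8 + 2*7225)) + sqrt(-10012) = (-106128904/8587 + (8 + 14450)) + 2*I*sqrt(2503) = (-106128904/8587 + 14458) + 2*I*sqrt(2503) = 18021942/8587 + 2*I*sqrt(2503)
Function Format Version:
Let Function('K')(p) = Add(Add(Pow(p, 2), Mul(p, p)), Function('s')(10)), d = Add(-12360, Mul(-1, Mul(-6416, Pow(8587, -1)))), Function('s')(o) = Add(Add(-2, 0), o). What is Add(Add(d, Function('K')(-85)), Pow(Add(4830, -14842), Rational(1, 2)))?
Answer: Add(Rational(18021942, 8587), Mul(2, I, Pow(2503, Rational(1, 2)))) ≈ Add(2098.7, Mul(100.06, I))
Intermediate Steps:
Function('s')(o) = Add(-2, o)
d = Rational(-106128904, 8587) (d = Add(-12360, Mul(-1, Mul(-6416, Rational(1, 8587)))) = Add(-12360, Mul(-1, Rational(-6416, 8587))) = Add(-12360, Rational(6416, 8587)) = Rational(-106128904, 8587) ≈ -12359.)
Function('K')(p) = Add(8, Mul(2, Pow(p, 2))) (Function('K')(p) = Add(Add(Pow(p, 2), Mul(p, p)), Add(-2, 10)) = Add(Add(Pow(p, 2), Pow(p, 2)), 8) = Add(Mul(2, Pow(p, 2)), 8) = Add(8, Mul(2, Pow(p, 2))))
Add(Add(d, Function('K')(-85)), Pow(Add(4830, -14842), Rational(1, 2))) = Add(Add(Rational(-106128904, 8587), Add(8, Mul(2, Pow(-85, 2)))), Pow(Add(4830, -14842), Rational(1, 2))) = Add(Add(Rational(-106128904, 8587), Add(8, Mul(2, 7225))), Pow(-10012, Rational(1, 2))) = Add(Add(Rational(-106128904, 8587), Add(8, 14450)), Mul(2, I, Pow(2503, Rational(1, 2)))) = Add(Add(Rational(-106128904, 8587), 14458), Mul(2, I, Pow(2503, Rational(1, 2)))) = Add(Rational(18021942, 8587), Mul(2, I, Pow(2503, Rational(1, 2))))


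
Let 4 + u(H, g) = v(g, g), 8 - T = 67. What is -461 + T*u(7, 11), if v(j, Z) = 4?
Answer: -461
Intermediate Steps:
T = -59 (T = 8 - 1*67 = 8 - 67 = -59)
u(H, g) = 0 (u(H, g) = -4 + 4 = 0)
-461 + T*u(7, 11) = -461 - 59*0 = -461 + 0 = -461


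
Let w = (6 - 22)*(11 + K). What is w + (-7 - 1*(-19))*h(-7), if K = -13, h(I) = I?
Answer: -52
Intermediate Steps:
w = 32 (w = (6 - 22)*(11 - 13) = -16*(-2) = 32)
w + (-7 - 1*(-19))*h(-7) = 32 + (-7 - 1*(-19))*(-7) = 32 + (-7 + 19)*(-7) = 32 + 12*(-7) = 32 - 84 = -52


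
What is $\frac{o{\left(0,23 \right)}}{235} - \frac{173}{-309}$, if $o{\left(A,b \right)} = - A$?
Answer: $\frac{173}{309} \approx 0.55987$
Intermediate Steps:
$\frac{o{\left(0,23 \right)}}{235} - \frac{173}{-309} = \frac{\left(-1\right) 0}{235} - \frac{173}{-309} = 0 \cdot \frac{1}{235} - - \frac{173}{309} = 0 + \frac{173}{309} = \frac{173}{309}$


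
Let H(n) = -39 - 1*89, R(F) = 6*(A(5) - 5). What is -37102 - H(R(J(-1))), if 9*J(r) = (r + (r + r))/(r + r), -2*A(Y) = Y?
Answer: -36974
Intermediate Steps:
A(Y) = -Y/2
J(r) = 1/6 (J(r) = ((r + (r + r))/(r + r))/9 = ((r + 2*r)/((2*r)))/9 = ((3*r)*(1/(2*r)))/9 = (1/9)*(3/2) = 1/6)
R(F) = -45 (R(F) = 6*(-1/2*5 - 5) = 6*(-5/2 - 5) = 6*(-15/2) = -45)
H(n) = -128 (H(n) = -39 - 89 = -128)
-37102 - H(R(J(-1))) = -37102 - 1*(-128) = -37102 + 128 = -36974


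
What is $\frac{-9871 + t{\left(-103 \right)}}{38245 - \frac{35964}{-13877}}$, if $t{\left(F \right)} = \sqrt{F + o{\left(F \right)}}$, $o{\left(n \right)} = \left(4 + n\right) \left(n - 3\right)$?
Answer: $- \frac{136979867}{530761829} + \frac{13877 \sqrt{10391}}{530761829} \approx -0.25542$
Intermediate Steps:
$o{\left(n \right)} = \left(-3 + n\right) \left(4 + n\right)$ ($o{\left(n \right)} = \left(4 + n\right) \left(-3 + n\right) = \left(-3 + n\right) \left(4 + n\right)$)
$t{\left(F \right)} = \sqrt{-12 + F^{2} + 2 F}$ ($t{\left(F \right)} = \sqrt{F + \left(-12 + F + F^{2}\right)} = \sqrt{-12 + F^{2} + 2 F}$)
$\frac{-9871 + t{\left(-103 \right)}}{38245 - \frac{35964}{-13877}} = \frac{-9871 + \sqrt{-12 + \left(-103\right)^{2} + 2 \left(-103\right)}}{38245 - \frac{35964}{-13877}} = \frac{-9871 + \sqrt{-12 + 10609 - 206}}{38245 - - \frac{35964}{13877}} = \frac{-9871 + \sqrt{10391}}{38245 + \frac{35964}{13877}} = \frac{-9871 + \sqrt{10391}}{\frac{530761829}{13877}} = \left(-9871 + \sqrt{10391}\right) \frac{13877}{530761829} = - \frac{136979867}{530761829} + \frac{13877 \sqrt{10391}}{530761829}$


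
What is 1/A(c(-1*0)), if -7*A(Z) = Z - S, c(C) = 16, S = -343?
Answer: -7/359 ≈ -0.019499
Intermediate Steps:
A(Z) = -49 - Z/7 (A(Z) = -(Z - 1*(-343))/7 = -(Z + 343)/7 = -(343 + Z)/7 = -49 - Z/7)
1/A(c(-1*0)) = 1/(-49 - ⅐*16) = 1/(-49 - 16/7) = 1/(-359/7) = -7/359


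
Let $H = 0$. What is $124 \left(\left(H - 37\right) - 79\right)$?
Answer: $-14384$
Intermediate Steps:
$124 \left(\left(H - 37\right) - 79\right) = 124 \left(\left(0 - 37\right) - 79\right) = 124 \left(-37 - 79\right) = 124 \left(-116\right) = -14384$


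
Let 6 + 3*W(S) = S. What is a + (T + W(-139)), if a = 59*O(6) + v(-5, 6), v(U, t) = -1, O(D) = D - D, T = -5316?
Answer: -16096/3 ≈ -5365.3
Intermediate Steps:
W(S) = -2 + S/3
O(D) = 0
a = -1 (a = 59*0 - 1 = 0 - 1 = -1)
a + (T + W(-139)) = -1 + (-5316 + (-2 + (⅓)*(-139))) = -1 + (-5316 + (-2 - 139/3)) = -1 + (-5316 - 145/3) = -1 - 16093/3 = -16096/3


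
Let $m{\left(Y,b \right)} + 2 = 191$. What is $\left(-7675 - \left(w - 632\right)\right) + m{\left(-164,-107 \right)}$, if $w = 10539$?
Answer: $-17393$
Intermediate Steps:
$m{\left(Y,b \right)} = 189$ ($m{\left(Y,b \right)} = -2 + 191 = 189$)
$\left(-7675 - \left(w - 632\right)\right) + m{\left(-164,-107 \right)} = \left(-7675 - \left(10539 - 632\right)\right) + 189 = \left(-7675 - 9907\right) + 189 = -17582 + 189 = -17393$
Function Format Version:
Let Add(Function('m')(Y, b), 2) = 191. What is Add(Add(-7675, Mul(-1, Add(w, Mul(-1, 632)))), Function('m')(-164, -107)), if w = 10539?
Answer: -17393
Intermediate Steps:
Function('m')(Y, b) = 189 (Function('m')(Y, b) = Add(-2, 191) = 189)
Add(Add(-7675, Mul(-1, Add(w, Mul(-1, 632)))), Function('m')(-164, -107)) = Add(Add(-7675, Mul(-1, Add(10539, Mul(-1, 632)))), 189) = Add(Add(-7675, Mul(-1, Add(10539, -632))), 189) = Add(Add(-7675, Mul(-1, 9907)), 189) = Add(Add(-7675, -9907), 189) = Add(-17582, 189) = -17393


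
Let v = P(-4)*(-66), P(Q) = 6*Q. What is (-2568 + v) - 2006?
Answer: -2990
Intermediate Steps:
v = 1584 (v = (6*(-4))*(-66) = -24*(-66) = 1584)
(-2568 + v) - 2006 = (-2568 + 1584) - 2006 = -984 - 2006 = -2990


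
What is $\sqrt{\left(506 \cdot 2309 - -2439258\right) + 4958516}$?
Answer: $12 \sqrt{59487} \approx 2926.8$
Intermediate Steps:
$\sqrt{\left(506 \cdot 2309 - -2439258\right) + 4958516} = \sqrt{\left(1168354 + 2439258\right) + 4958516} = \sqrt{3607612 + 4958516} = \sqrt{8566128} = 12 \sqrt{59487}$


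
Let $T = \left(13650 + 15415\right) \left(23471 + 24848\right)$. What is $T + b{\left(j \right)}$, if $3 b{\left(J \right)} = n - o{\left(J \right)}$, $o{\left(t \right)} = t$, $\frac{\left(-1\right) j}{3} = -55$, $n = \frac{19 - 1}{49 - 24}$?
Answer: $\frac{35109792006}{25} \approx 1.4044 \cdot 10^{9}$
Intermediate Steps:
$n = \frac{18}{25} \approx 0.72$
$j = 165$ ($j = \left(-3\right) \left(-55\right) = 165$)
$T = 1404391735$ ($T = 29065 \cdot 48319 = 1404391735$)
$b{\left(J \right)} = \frac{6}{25} - \frac{J}{3}$ ($b{\left(J \right)} = \frac{\frac{18}{25} - J}{3} = \frac{6}{25} - \frac{J}{3}$)
$T + b{\left(j \right)} = 1404391735 + \left(\frac{6}{25} - 55\right) = 1404391735 - \frac{1369}{25} = \frac{35109792006}{25}$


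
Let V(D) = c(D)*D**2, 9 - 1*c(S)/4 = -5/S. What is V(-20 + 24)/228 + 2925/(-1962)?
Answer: 17227/12426 ≈ 1.3864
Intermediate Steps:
c(S) = 36 + 20/S (c(S) = 36 - (-20)/S = 36 + 20/S)
V(D) = D**2*(36 + 20/D) (V(D) = (36 + 20/D)*D**2 = D**2*(36 + 20/D))
V(-20 + 24)/228 + 2925/(-1962) = (4*(-20 + 24)*(5 + 9*(-20 + 24)))/228 + 2925/(-1962) = (4*4*(5 + 9*4))*(1/228) + 2925*(-1/1962) = (4*4*(5 + 36))*(1/228) - 325/218 = (4*4*41)*(1/228) - 325/218 = 656*(1/228) - 325/218 = 164/57 - 325/218 = 17227/12426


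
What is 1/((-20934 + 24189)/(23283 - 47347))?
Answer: -24064/3255 ≈ -7.3929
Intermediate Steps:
1/((-20934 + 24189)/(23283 - 47347)) = 1/(3255/(-24064)) = 1/(3255*(-1/24064)) = 1/(-3255/24064) = -24064/3255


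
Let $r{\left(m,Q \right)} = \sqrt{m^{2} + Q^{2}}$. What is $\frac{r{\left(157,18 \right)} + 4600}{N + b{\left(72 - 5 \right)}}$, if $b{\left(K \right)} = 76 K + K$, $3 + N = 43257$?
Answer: $\frac{4600}{48413} + \frac{\sqrt{24973}}{48413} \approx 0.09828$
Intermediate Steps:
$N = 43254$ ($N = -3 + 43257 = 43254$)
$b{\left(K \right)} = 77 K$
$r{\left(m,Q \right)} = \sqrt{Q^{2} + m^{2}}$
$\frac{r{\left(157,18 \right)} + 4600}{N + b{\left(72 - 5 \right)}} = \frac{\sqrt{18^{2} + 157^{2}} + 4600}{43254 + 77 \left(72 - 5\right)} = \frac{\sqrt{324 + 24649} + 4600}{43254 + 77 \cdot 67} = \frac{\sqrt{24973} + 4600}{43254 + 5159} = \frac{4600 + \sqrt{24973}}{48413} = \left(4600 + \sqrt{24973}\right) \frac{1}{48413} = \frac{4600}{48413} + \frac{\sqrt{24973}}{48413}$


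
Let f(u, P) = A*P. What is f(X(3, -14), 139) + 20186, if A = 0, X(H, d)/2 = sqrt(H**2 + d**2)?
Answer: 20186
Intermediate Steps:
X(H, d) = 2*sqrt(H**2 + d**2)
f(u, P) = 0 (f(u, P) = 0*P = 0)
f(X(3, -14), 139) + 20186 = 0 + 20186 = 20186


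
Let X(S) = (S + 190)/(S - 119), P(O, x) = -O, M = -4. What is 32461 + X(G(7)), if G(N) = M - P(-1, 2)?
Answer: 4024979/124 ≈ 32460.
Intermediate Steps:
G(N) = -5 (G(N) = -4 - (-1)*(-1) = -4 - 1*1 = -4 - 1 = -5)
X(S) = (190 + S)/(-119 + S)
32461 + X(G(7)) = 32461 + (190 - 5)/(-119 - 5) = 32461 + 185/(-124) = 32461 - 1/124*185 = 32461 - 185/124 = 4024979/124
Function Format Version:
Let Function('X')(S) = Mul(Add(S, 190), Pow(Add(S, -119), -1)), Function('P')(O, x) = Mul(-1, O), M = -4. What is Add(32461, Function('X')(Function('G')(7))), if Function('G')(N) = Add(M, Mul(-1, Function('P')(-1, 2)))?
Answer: Rational(4024979, 124) ≈ 32460.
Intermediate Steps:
Function('G')(N) = -5 (Function('G')(N) = Add(-4, Mul(-1, Mul(-1, -1))) = Add(-4, Mul(-1, 1)) = Add(-4, -1) = -5)
Function('X')(S) = Mul(Pow(Add(-119, S), -1), Add(190, S)) (Function('X')(S) = Mul(Add(190, S), Pow(Add(-119, S), -1)) = Mul(Pow(Add(-119, S), -1), Add(190, S)))
Add(32461, Function('X')(Function('G')(7))) = Add(32461, Mul(Pow(Add(-119, -5), -1), Add(190, -5))) = Add(32461, Mul(Pow(-124, -1), 185)) = Add(32461, Mul(Rational(-1, 124), 185)) = Add(32461, Rational(-185, 124)) = Rational(4024979, 124)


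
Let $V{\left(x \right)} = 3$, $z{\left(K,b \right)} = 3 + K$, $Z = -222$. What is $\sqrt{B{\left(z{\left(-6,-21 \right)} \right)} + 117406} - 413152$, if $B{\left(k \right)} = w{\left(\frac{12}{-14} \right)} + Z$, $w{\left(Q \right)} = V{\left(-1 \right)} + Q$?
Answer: $-413152 + \frac{\sqrt{5742121}}{7} \approx -4.1281 \cdot 10^{5}$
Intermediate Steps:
$w{\left(Q \right)} = 3 + Q$
$B{\left(k \right)} = - \frac{1539}{7}$ ($B{\left(k \right)} = \left(3 + \frac{12}{-14}\right) - 222 = \left(3 + 12 \left(- \frac{1}{14}\right)\right) - 222 = \left(3 - \frac{6}{7}\right) - 222 = \frac{15}{7} - 222 = - \frac{1539}{7}$)
$\sqrt{B{\left(z{\left(-6,-21 \right)} \right)} + 117406} - 413152 = \sqrt{- \frac{1539}{7} + 117406} - 413152 = \sqrt{\frac{820303}{7}} - 413152 = \frac{\sqrt{5742121}}{7} - 413152 = -413152 + \frac{\sqrt{5742121}}{7}$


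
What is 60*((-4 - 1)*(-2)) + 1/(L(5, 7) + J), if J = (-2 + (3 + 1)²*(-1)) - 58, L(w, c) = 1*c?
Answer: 41399/69 ≈ 599.99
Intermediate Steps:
L(w, c) = c
J = -76 (J = (-2 + 4²*(-1)) - 58 = (-2 + 16*(-1)) - 58 = (-2 - 16) - 58 = -18 - 58 = -76)
60*((-4 - 1)*(-2)) + 1/(L(5, 7) + J) = 60*((-4 - 1)*(-2)) + 1/(7 - 76) = 60*(-5*(-2)) + 1/(-69) = 60*10 - 1/69 = 600 - 1/69 = 41399/69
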